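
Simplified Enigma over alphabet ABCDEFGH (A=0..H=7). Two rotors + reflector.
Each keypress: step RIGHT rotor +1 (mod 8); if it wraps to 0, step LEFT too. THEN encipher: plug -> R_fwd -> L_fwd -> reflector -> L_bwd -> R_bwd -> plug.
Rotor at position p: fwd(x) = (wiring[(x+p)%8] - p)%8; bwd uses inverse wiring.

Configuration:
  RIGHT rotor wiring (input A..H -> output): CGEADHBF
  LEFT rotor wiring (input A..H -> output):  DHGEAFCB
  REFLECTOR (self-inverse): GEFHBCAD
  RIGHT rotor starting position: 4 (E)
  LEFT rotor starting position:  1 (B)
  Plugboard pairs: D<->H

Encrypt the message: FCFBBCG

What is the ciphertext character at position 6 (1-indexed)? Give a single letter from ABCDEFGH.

Char 1 ('F'): step: R->5, L=1; F->plug->F->R->H->L->C->refl->F->L'->B->R'->E->plug->E
Char 2 ('C'): step: R->6, L=1; C->plug->C->R->E->L->E->refl->B->L'->F->R'->G->plug->G
Char 3 ('F'): step: R->7, L=1; F->plug->F->R->E->L->E->refl->B->L'->F->R'->D->plug->H
Char 4 ('B'): step: R->0, L->2 (L advanced); B->plug->B->R->G->L->B->refl->E->L'->A->R'->D->plug->H
Char 5 ('B'): step: R->1, L=2; B->plug->B->R->D->L->D->refl->H->L'->F->R'->A->plug->A
Char 6 ('C'): step: R->2, L=2; C->plug->C->R->B->L->C->refl->F->L'->H->R'->E->plug->E

E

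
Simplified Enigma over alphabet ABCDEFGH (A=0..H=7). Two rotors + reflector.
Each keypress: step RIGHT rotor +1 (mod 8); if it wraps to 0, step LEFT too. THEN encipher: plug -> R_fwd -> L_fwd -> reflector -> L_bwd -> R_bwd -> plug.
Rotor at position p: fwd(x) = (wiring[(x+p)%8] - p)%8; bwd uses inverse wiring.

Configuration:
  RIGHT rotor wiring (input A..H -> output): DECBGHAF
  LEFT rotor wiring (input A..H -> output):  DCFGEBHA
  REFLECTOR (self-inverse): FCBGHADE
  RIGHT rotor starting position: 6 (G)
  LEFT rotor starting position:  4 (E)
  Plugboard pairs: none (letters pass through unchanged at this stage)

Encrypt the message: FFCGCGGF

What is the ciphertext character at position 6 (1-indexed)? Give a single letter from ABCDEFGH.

Char 1 ('F'): step: R->7, L=4; F->plug->F->R->H->L->C->refl->B->L'->G->R'->A->plug->A
Char 2 ('F'): step: R->0, L->5 (L advanced); F->plug->F->R->H->L->H->refl->E->L'->A->R'->G->plug->G
Char 3 ('C'): step: R->1, L=5; C->plug->C->R->A->L->E->refl->H->L'->H->R'->F->plug->F
Char 4 ('G'): step: R->2, L=5; G->plug->G->R->B->L->C->refl->B->L'->G->R'->E->plug->E
Char 5 ('C'): step: R->3, L=5; C->plug->C->R->E->L->F->refl->A->L'->F->R'->D->plug->D
Char 6 ('G'): step: R->4, L=5; G->plug->G->R->G->L->B->refl->C->L'->B->R'->D->plug->D

D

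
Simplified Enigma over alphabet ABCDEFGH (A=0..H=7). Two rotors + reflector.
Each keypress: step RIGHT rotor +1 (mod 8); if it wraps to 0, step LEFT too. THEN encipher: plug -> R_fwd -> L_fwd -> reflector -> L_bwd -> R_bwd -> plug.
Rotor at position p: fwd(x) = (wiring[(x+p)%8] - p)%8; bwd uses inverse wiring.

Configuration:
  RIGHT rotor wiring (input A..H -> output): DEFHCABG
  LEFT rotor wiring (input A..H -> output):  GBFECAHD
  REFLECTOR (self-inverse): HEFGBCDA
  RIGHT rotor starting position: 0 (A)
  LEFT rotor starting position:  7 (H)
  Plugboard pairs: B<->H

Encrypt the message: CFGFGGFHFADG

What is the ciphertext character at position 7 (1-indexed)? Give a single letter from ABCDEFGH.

Char 1 ('C'): step: R->1, L=7; C->plug->C->R->G->L->B->refl->E->L'->A->R'->F->plug->F
Char 2 ('F'): step: R->2, L=7; F->plug->F->R->E->L->F->refl->C->L'->C->R'->H->plug->B
Char 3 ('G'): step: R->3, L=7; G->plug->G->R->B->L->H->refl->A->L'->H->R'->B->plug->H
Char 4 ('F'): step: R->4, L=7; F->plug->F->R->A->L->E->refl->B->L'->G->R'->A->plug->A
Char 5 ('G'): step: R->5, L=7; G->plug->G->R->C->L->C->refl->F->L'->E->R'->B->plug->H
Char 6 ('G'): step: R->6, L=7; G->plug->G->R->E->L->F->refl->C->L'->C->R'->H->plug->B
Char 7 ('F'): step: R->7, L=7; F->plug->F->R->D->L->G->refl->D->L'->F->R'->C->plug->C

C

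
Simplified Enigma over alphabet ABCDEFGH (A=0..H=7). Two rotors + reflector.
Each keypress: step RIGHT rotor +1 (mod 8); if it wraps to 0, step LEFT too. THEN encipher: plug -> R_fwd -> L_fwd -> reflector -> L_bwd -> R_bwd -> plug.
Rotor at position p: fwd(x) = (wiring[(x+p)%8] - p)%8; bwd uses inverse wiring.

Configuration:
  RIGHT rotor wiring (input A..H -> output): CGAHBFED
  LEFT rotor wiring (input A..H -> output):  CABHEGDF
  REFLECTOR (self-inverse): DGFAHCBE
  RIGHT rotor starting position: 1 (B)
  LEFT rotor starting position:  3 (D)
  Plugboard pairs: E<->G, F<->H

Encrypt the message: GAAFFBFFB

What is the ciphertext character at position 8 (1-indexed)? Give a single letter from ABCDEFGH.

Char 1 ('G'): step: R->2, L=3; G->plug->E->R->C->L->D->refl->A->L'->D->R'->D->plug->D
Char 2 ('A'): step: R->3, L=3; A->plug->A->R->E->L->C->refl->F->L'->G->R'->B->plug->B
Char 3 ('A'): step: R->4, L=3; A->plug->A->R->F->L->H->refl->E->L'->A->R'->C->plug->C
Char 4 ('F'): step: R->5, L=3; F->plug->H->R->E->L->C->refl->F->L'->G->R'->C->plug->C
Char 5 ('F'): step: R->6, L=3; F->plug->H->R->H->L->G->refl->B->L'->B->R'->F->plug->H
Char 6 ('B'): step: R->7, L=3; B->plug->B->R->D->L->A->refl->D->L'->C->R'->F->plug->H
Char 7 ('F'): step: R->0, L->4 (L advanced); F->plug->H->R->D->L->B->refl->G->L'->E->R'->G->plug->E
Char 8 ('F'): step: R->1, L=4; F->plug->H->R->B->L->C->refl->F->L'->G->R'->C->plug->C

C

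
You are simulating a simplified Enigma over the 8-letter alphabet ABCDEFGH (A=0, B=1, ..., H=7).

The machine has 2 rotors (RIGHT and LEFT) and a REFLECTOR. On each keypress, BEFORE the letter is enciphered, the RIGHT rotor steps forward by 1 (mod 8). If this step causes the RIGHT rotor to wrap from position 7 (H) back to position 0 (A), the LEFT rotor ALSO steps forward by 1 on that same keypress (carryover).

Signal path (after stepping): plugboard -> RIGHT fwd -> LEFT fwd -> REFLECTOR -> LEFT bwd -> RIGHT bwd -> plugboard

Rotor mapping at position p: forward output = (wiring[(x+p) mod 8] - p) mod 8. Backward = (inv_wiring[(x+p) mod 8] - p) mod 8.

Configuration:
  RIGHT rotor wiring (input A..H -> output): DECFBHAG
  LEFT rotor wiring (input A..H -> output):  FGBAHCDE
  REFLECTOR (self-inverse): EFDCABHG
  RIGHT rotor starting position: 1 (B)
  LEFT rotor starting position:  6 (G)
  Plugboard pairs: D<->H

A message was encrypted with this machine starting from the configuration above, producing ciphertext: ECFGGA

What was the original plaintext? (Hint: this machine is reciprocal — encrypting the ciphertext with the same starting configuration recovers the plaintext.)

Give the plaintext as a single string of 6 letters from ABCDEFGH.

Answer: AHGHFH

Derivation:
Char 1 ('E'): step: R->2, L=6; E->plug->E->R->G->L->B->refl->F->L'->A->R'->A->plug->A
Char 2 ('C'): step: R->3, L=6; C->plug->C->R->E->L->D->refl->C->L'->F->R'->D->plug->H
Char 3 ('F'): step: R->4, L=6; F->plug->F->R->A->L->F->refl->B->L'->G->R'->G->plug->G
Char 4 ('G'): step: R->5, L=6; G->plug->G->R->A->L->F->refl->B->L'->G->R'->D->plug->H
Char 5 ('G'): step: R->6, L=6; G->plug->G->R->D->L->A->refl->E->L'->H->R'->F->plug->F
Char 6 ('A'): step: R->7, L=6; A->plug->A->R->H->L->E->refl->A->L'->D->R'->D->plug->H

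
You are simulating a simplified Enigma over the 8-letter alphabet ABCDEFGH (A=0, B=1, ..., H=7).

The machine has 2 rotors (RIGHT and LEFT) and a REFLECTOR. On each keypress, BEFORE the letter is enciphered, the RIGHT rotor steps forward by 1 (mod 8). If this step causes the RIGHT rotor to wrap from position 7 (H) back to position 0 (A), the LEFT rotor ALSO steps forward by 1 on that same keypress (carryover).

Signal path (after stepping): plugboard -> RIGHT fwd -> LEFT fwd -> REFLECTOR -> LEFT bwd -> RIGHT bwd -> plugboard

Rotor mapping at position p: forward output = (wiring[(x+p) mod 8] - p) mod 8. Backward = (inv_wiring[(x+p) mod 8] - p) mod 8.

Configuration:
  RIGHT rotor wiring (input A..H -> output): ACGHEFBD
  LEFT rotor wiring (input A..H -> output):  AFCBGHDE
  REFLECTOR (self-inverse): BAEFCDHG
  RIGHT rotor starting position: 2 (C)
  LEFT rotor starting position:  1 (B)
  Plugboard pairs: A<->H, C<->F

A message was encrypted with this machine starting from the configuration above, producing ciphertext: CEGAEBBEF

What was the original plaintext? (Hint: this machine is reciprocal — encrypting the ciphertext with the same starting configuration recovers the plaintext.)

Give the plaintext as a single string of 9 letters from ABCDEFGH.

Answer: EDCDCCGDC

Derivation:
Char 1 ('C'): step: R->3, L=1; C->plug->F->R->F->L->C->refl->E->L'->A->R'->E->plug->E
Char 2 ('E'): step: R->4, L=1; E->plug->E->R->E->L->G->refl->H->L'->H->R'->D->plug->D
Char 3 ('G'): step: R->5, L=1; G->plug->G->R->C->L->A->refl->B->L'->B->R'->F->plug->C
Char 4 ('A'): step: R->6, L=1; A->plug->H->R->H->L->H->refl->G->L'->E->R'->D->plug->D
Char 5 ('E'): step: R->7, L=1; E->plug->E->R->A->L->E->refl->C->L'->F->R'->F->plug->C
Char 6 ('B'): step: R->0, L->2 (L advanced); B->plug->B->R->C->L->E->refl->C->L'->F->R'->F->plug->C
Char 7 ('B'): step: R->1, L=2; B->plug->B->R->F->L->C->refl->E->L'->C->R'->G->plug->G
Char 8 ('E'): step: R->2, L=2; E->plug->E->R->H->L->D->refl->F->L'->D->R'->D->plug->D
Char 9 ('F'): step: R->3, L=2; F->plug->C->R->C->L->E->refl->C->L'->F->R'->F->plug->C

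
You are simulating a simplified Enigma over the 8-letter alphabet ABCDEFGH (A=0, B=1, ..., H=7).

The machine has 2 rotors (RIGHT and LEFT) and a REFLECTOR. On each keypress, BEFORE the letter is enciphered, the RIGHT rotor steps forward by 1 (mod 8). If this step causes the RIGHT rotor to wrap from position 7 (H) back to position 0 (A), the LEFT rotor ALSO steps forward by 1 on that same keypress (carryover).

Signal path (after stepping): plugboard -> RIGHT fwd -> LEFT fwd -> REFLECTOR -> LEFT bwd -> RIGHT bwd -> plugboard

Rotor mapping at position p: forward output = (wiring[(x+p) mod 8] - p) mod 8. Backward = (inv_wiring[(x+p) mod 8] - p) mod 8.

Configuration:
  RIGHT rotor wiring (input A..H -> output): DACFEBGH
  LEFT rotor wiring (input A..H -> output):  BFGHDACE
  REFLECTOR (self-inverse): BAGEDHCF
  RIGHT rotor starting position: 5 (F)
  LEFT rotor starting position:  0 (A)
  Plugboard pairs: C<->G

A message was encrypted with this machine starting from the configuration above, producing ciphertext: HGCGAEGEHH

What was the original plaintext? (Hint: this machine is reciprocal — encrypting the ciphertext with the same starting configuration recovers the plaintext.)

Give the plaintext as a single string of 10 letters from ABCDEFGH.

Char 1 ('H'): step: R->6, L=0; H->plug->H->R->D->L->H->refl->F->L'->B->R'->B->plug->B
Char 2 ('G'): step: R->7, L=0; G->plug->C->R->B->L->F->refl->H->L'->D->R'->D->plug->D
Char 3 ('C'): step: R->0, L->1 (L advanced); C->plug->G->R->G->L->D->refl->E->L'->A->R'->B->plug->B
Char 4 ('G'): step: R->1, L=1; G->plug->C->R->E->L->H->refl->F->L'->B->R'->B->plug->B
Char 5 ('A'): step: R->2, L=1; A->plug->A->R->A->L->E->refl->D->L'->G->R'->H->plug->H
Char 6 ('E'): step: R->3, L=1; E->plug->E->R->E->L->H->refl->F->L'->B->R'->B->plug->B
Char 7 ('G'): step: R->4, L=1; G->plug->C->R->C->L->G->refl->C->L'->D->R'->D->plug->D
Char 8 ('E'): step: R->5, L=1; E->plug->E->R->D->L->C->refl->G->L'->C->R'->C->plug->G
Char 9 ('H'): step: R->6, L=1; H->plug->H->R->D->L->C->refl->G->L'->C->R'->D->plug->D
Char 10 ('H'): step: R->7, L=1; H->plug->H->R->H->L->A->refl->B->L'->F->R'->F->plug->F

Answer: BDBBHBDGDF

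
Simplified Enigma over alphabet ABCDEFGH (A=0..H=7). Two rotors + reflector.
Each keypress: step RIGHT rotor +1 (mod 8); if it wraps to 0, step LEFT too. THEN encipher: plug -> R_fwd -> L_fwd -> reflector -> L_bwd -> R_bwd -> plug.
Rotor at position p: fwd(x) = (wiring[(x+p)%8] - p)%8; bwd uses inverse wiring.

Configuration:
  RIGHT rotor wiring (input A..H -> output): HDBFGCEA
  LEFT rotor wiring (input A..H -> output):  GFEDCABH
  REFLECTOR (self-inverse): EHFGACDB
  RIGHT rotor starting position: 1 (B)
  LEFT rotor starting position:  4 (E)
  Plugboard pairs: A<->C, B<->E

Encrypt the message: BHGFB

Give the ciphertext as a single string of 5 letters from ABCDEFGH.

Char 1 ('B'): step: R->2, L=4; B->plug->E->R->C->L->F->refl->C->L'->E->R'->C->plug->A
Char 2 ('H'): step: R->3, L=4; H->plug->H->R->G->L->A->refl->E->L'->B->R'->D->plug->D
Char 3 ('G'): step: R->4, L=4; G->plug->G->R->F->L->B->refl->H->L'->H->R'->F->plug->F
Char 4 ('F'): step: R->5, L=4; F->plug->F->R->E->L->C->refl->F->L'->C->R'->D->plug->D
Char 5 ('B'): step: R->6, L=4; B->plug->E->R->D->L->D->refl->G->L'->A->R'->G->plug->G

Answer: ADFDG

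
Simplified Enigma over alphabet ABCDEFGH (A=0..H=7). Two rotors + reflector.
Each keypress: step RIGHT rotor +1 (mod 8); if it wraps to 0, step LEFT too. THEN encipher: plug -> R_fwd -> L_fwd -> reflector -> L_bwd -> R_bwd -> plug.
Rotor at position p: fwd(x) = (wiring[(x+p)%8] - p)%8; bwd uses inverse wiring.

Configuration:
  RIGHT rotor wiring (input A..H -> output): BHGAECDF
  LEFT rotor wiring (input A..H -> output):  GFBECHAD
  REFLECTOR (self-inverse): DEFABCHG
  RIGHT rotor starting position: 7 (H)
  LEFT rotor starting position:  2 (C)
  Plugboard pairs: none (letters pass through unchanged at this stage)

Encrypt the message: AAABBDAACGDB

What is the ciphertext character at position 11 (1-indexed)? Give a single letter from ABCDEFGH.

Char 1 ('A'): step: R->0, L->3 (L advanced); A->plug->A->R->B->L->H->refl->G->L'->H->R'->B->plug->B
Char 2 ('A'): step: R->1, L=3; A->plug->A->R->G->L->C->refl->F->L'->D->R'->D->plug->D
Char 3 ('A'): step: R->2, L=3; A->plug->A->R->E->L->A->refl->D->L'->F->R'->H->plug->H
Char 4 ('B'): step: R->3, L=3; B->plug->B->R->B->L->H->refl->G->L'->H->R'->C->plug->C
Char 5 ('B'): step: R->4, L=3; B->plug->B->R->G->L->C->refl->F->L'->D->R'->F->plug->F
Char 6 ('D'): step: R->5, L=3; D->plug->D->R->E->L->A->refl->D->L'->F->R'->A->plug->A
Char 7 ('A'): step: R->6, L=3; A->plug->A->R->F->L->D->refl->A->L'->E->R'->H->plug->H
Char 8 ('A'): step: R->7, L=3; A->plug->A->R->G->L->C->refl->F->L'->D->R'->G->plug->G
Char 9 ('C'): step: R->0, L->4 (L advanced); C->plug->C->R->G->L->F->refl->C->L'->E->R'->E->plug->E
Char 10 ('G'): step: R->1, L=4; G->plug->G->R->E->L->C->refl->F->L'->G->R'->A->plug->A
Char 11 ('D'): step: R->2, L=4; D->plug->D->R->A->L->G->refl->H->L'->D->R'->F->plug->F

F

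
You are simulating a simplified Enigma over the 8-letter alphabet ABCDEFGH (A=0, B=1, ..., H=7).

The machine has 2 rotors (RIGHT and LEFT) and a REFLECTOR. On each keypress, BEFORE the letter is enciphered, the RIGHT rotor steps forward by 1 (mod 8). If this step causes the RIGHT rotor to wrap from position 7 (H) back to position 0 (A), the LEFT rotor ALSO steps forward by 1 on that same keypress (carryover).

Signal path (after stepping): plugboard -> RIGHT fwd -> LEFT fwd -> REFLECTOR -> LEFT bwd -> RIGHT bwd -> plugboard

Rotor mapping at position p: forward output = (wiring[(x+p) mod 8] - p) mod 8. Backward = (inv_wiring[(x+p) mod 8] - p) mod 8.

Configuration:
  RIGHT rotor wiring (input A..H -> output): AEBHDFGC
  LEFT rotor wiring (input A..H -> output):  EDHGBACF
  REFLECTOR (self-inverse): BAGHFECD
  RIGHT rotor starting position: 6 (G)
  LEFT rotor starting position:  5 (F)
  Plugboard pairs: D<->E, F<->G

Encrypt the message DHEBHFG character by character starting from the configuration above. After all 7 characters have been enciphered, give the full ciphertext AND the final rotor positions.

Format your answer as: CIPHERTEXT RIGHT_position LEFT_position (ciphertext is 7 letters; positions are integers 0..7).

Answer: AEHDFDC 5 6

Derivation:
Char 1 ('D'): step: R->7, L=5; D->plug->E->R->A->L->D->refl->H->L'->D->R'->A->plug->A
Char 2 ('H'): step: R->0, L->6 (L advanced); H->plug->H->R->C->L->G->refl->C->L'->H->R'->D->plug->E
Char 3 ('E'): step: R->1, L=6; E->plug->D->R->C->L->G->refl->C->L'->H->R'->H->plug->H
Char 4 ('B'): step: R->2, L=6; B->plug->B->R->F->L->A->refl->B->L'->E->R'->E->plug->D
Char 5 ('H'): step: R->3, L=6; H->plug->H->R->G->L->D->refl->H->L'->B->R'->G->plug->F
Char 6 ('F'): step: R->4, L=6; F->plug->G->R->F->L->A->refl->B->L'->E->R'->E->plug->D
Char 7 ('G'): step: R->5, L=6; G->plug->F->R->E->L->B->refl->A->L'->F->R'->C->plug->C
Final: ciphertext=AEHDFDC, RIGHT=5, LEFT=6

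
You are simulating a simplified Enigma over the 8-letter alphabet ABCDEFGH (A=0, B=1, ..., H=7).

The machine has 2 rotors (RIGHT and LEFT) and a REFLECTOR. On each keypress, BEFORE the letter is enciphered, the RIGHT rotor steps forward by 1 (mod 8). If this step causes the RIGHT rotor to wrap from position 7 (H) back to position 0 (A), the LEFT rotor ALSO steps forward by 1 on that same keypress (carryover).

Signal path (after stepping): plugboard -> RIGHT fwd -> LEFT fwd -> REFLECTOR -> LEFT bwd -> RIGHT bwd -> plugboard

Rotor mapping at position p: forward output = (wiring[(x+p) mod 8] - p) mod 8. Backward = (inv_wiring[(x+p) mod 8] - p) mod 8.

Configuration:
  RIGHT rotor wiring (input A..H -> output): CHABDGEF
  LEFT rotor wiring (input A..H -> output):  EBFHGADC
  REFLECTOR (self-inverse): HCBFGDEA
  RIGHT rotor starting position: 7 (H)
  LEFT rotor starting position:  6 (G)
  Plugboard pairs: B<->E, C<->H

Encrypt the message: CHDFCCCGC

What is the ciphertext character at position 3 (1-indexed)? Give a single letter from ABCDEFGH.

Char 1 ('C'): step: R->0, L->7 (L advanced); C->plug->H->R->F->L->H->refl->A->L'->E->R'->G->plug->G
Char 2 ('H'): step: R->1, L=7; H->plug->C->R->A->L->D->refl->F->L'->B->R'->H->plug->C
Char 3 ('D'): step: R->2, L=7; D->plug->D->R->E->L->A->refl->H->L'->F->R'->H->plug->C

C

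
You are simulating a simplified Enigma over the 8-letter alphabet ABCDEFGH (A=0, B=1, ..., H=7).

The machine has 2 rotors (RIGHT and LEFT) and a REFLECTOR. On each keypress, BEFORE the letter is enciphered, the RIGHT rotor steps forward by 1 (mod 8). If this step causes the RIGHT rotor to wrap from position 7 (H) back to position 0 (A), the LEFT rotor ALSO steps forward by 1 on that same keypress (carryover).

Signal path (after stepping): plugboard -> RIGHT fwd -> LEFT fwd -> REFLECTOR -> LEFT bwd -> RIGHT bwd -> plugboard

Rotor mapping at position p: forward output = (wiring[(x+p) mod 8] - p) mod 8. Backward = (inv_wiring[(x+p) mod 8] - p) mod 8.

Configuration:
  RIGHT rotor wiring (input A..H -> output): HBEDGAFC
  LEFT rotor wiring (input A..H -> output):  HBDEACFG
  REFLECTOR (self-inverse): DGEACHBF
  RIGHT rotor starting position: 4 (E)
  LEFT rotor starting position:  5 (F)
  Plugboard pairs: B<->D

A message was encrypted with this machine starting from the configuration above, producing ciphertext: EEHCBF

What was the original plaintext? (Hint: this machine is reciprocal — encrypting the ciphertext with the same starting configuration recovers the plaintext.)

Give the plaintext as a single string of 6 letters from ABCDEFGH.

Char 1 ('E'): step: R->5, L=5; E->plug->E->R->E->L->E->refl->C->L'->D->R'->A->plug->A
Char 2 ('E'): step: R->6, L=5; E->plug->E->R->G->L->H->refl->F->L'->A->R'->G->plug->G
Char 3 ('H'): step: R->7, L=5; H->plug->H->R->G->L->H->refl->F->L'->A->R'->B->plug->D
Char 4 ('C'): step: R->0, L->6 (L advanced); C->plug->C->R->E->L->F->refl->H->L'->A->R'->F->plug->F
Char 5 ('B'): step: R->1, L=6; B->plug->D->R->F->L->G->refl->B->L'->C->R'->C->plug->C
Char 6 ('F'): step: R->2, L=6; F->plug->F->R->A->L->H->refl->F->L'->E->R'->C->plug->C

Answer: AGDFCC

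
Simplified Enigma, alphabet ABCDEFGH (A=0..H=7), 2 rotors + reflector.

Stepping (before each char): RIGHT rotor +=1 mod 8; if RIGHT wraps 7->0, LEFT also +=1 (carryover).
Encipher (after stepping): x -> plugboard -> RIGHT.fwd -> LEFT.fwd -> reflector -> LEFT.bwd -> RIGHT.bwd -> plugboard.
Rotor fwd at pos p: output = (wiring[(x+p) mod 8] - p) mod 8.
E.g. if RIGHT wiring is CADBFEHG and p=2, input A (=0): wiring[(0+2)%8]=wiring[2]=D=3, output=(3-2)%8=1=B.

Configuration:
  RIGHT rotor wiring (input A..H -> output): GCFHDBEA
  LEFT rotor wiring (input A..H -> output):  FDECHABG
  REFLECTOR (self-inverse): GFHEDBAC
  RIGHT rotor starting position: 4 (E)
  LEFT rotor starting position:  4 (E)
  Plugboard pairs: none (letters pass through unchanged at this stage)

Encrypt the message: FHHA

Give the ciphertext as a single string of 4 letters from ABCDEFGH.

Char 1 ('F'): step: R->5, L=4; F->plug->F->R->A->L->D->refl->E->L'->B->R'->D->plug->D
Char 2 ('H'): step: R->6, L=4; H->plug->H->R->D->L->C->refl->H->L'->F->R'->G->plug->G
Char 3 ('H'): step: R->7, L=4; H->plug->H->R->F->L->H->refl->C->L'->D->R'->C->plug->C
Char 4 ('A'): step: R->0, L->5 (L advanced); A->plug->A->R->G->L->F->refl->B->L'->C->R'->B->plug->B

Answer: DGCB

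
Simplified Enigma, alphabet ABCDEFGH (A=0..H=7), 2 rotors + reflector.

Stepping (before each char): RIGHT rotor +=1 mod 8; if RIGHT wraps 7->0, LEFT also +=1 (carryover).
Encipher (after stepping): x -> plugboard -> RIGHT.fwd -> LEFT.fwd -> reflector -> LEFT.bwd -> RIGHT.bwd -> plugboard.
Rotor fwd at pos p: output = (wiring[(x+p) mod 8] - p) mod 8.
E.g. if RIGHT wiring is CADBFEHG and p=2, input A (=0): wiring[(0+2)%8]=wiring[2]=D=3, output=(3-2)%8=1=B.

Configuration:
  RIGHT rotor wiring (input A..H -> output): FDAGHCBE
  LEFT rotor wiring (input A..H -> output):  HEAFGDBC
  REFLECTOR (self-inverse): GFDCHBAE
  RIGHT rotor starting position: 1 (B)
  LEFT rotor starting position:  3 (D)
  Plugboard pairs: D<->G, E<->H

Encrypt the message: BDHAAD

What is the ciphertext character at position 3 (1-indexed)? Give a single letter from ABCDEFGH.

Char 1 ('B'): step: R->2, L=3; B->plug->B->R->E->L->H->refl->E->L'->F->R'->C->plug->C
Char 2 ('D'): step: R->3, L=3; D->plug->G->R->A->L->C->refl->D->L'->B->R'->E->plug->H
Char 3 ('H'): step: R->4, L=3; H->plug->E->R->B->L->D->refl->C->L'->A->R'->D->plug->G

G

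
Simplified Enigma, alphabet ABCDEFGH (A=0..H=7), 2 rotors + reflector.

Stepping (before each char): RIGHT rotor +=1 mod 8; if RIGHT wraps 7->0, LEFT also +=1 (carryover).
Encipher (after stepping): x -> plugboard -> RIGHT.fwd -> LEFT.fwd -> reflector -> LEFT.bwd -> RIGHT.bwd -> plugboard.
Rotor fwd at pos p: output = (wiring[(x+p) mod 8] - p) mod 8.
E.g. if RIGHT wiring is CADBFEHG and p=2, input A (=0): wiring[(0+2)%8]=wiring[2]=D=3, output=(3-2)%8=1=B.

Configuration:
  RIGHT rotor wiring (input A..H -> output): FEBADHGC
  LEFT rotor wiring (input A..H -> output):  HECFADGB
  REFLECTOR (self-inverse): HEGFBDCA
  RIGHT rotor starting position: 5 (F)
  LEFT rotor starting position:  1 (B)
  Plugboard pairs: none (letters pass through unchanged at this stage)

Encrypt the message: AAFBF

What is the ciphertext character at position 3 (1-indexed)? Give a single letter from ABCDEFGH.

Char 1 ('A'): step: R->6, L=1; A->plug->A->R->A->L->D->refl->F->L'->F->R'->G->plug->G
Char 2 ('A'): step: R->7, L=1; A->plug->A->R->D->L->H->refl->A->L'->G->R'->B->plug->B
Char 3 ('F'): step: R->0, L->2 (L advanced); F->plug->F->R->H->L->C->refl->G->L'->C->R'->H->plug->H

H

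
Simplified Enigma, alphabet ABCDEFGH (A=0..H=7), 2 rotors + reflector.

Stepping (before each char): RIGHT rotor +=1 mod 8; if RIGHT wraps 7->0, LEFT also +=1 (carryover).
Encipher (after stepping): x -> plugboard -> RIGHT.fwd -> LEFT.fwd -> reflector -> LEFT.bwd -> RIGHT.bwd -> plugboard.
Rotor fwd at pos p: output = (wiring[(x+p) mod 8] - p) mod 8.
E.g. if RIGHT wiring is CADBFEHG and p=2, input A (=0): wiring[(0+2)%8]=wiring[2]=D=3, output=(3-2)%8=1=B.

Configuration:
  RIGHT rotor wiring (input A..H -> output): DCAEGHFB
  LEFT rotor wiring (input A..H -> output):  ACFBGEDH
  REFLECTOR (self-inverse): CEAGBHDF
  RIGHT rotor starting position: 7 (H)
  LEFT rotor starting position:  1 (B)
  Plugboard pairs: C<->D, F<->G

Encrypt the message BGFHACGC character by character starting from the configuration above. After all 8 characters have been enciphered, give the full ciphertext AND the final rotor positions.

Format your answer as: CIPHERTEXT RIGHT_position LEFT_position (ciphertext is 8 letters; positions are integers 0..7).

Char 1 ('B'): step: R->0, L->2 (L advanced); B->plug->B->R->C->L->E->refl->B->L'->E->R'->D->plug->C
Char 2 ('G'): step: R->1, L=2; G->plug->F->R->E->L->B->refl->E->L'->C->R'->H->plug->H
Char 3 ('F'): step: R->2, L=2; F->plug->G->R->B->L->H->refl->F->L'->F->R'->D->plug->C
Char 4 ('H'): step: R->3, L=2; H->plug->H->R->F->L->F->refl->H->L'->B->R'->A->plug->A
Char 5 ('A'): step: R->4, L=2; A->plug->A->R->C->L->E->refl->B->L'->E->R'->G->plug->F
Char 6 ('C'): step: R->5, L=2; C->plug->D->R->G->L->G->refl->D->L'->A->R'->B->plug->B
Char 7 ('G'): step: R->6, L=2; G->plug->F->R->G->L->G->refl->D->L'->A->R'->G->plug->F
Char 8 ('C'): step: R->7, L=2; C->plug->D->R->B->L->H->refl->F->L'->F->R'->E->plug->E
Final: ciphertext=CHCAFBFE, RIGHT=7, LEFT=2

Answer: CHCAFBFE 7 2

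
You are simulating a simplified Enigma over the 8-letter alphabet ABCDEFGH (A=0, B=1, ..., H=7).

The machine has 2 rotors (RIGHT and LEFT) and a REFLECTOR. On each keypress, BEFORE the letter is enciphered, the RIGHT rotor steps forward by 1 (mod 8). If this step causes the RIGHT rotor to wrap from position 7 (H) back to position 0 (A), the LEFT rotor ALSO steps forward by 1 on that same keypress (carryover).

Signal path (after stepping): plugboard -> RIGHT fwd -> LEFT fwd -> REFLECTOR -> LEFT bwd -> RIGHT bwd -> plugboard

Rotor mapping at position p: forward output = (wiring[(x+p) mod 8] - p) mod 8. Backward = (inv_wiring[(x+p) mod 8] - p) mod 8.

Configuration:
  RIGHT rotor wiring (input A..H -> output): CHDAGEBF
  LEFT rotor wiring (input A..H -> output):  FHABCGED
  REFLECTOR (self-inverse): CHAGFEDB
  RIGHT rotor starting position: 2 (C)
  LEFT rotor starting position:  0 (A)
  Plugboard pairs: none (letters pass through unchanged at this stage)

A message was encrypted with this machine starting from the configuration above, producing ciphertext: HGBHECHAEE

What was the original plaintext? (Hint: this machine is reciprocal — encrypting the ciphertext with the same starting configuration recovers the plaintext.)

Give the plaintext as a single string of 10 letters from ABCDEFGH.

Answer: DCEGBGEFDA

Derivation:
Char 1 ('H'): step: R->3, L=0; H->plug->H->R->A->L->F->refl->E->L'->G->R'->D->plug->D
Char 2 ('G'): step: R->4, L=0; G->plug->G->R->H->L->D->refl->G->L'->F->R'->C->plug->C
Char 3 ('B'): step: R->5, L=0; B->plug->B->R->E->L->C->refl->A->L'->C->R'->E->plug->E
Char 4 ('H'): step: R->6, L=0; H->plug->H->R->G->L->E->refl->F->L'->A->R'->G->plug->G
Char 5 ('E'): step: R->7, L=0; E->plug->E->R->B->L->H->refl->B->L'->D->R'->B->plug->B
Char 6 ('C'): step: R->0, L->1 (L advanced); C->plug->C->R->D->L->B->refl->H->L'->B->R'->G->plug->G
Char 7 ('H'): step: R->1, L=1; H->plug->H->R->B->L->H->refl->B->L'->D->R'->E->plug->E
Char 8 ('A'): step: R->2, L=1; A->plug->A->R->B->L->H->refl->B->L'->D->R'->F->plug->F
Char 9 ('E'): step: R->3, L=1; E->plug->E->R->C->L->A->refl->C->L'->G->R'->D->plug->D
Char 10 ('E'): step: R->4, L=1; E->plug->E->R->G->L->C->refl->A->L'->C->R'->A->plug->A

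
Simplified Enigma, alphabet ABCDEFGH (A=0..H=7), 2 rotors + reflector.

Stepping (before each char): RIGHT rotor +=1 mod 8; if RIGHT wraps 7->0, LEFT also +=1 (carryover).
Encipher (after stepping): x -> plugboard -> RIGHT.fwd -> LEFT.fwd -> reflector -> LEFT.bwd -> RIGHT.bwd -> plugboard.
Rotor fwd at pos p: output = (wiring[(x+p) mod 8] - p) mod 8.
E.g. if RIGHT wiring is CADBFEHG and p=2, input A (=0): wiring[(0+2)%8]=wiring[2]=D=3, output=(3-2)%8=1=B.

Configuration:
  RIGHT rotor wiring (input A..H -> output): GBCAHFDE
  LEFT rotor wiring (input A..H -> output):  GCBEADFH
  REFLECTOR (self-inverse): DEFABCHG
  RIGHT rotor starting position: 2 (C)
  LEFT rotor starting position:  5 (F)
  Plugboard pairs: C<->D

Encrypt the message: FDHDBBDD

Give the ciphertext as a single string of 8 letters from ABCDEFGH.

Char 1 ('F'): step: R->3, L=5; F->plug->F->R->D->L->B->refl->E->L'->F->R'->A->plug->A
Char 2 ('D'): step: R->4, L=5; D->plug->C->R->H->L->D->refl->A->L'->B->R'->B->plug->B
Char 3 ('H'): step: R->5, L=5; H->plug->H->R->C->L->C->refl->F->L'->E->R'->E->plug->E
Char 4 ('D'): step: R->6, L=5; D->plug->C->R->A->L->G->refl->H->L'->G->R'->B->plug->B
Char 5 ('B'): step: R->7, L=5; B->plug->B->R->H->L->D->refl->A->L'->B->R'->E->plug->E
Char 6 ('B'): step: R->0, L->6 (L advanced); B->plug->B->R->B->L->B->refl->E->L'->D->R'->G->plug->G
Char 7 ('D'): step: R->1, L=6; D->plug->C->R->H->L->F->refl->C->L'->G->R'->D->plug->C
Char 8 ('D'): step: R->2, L=6; D->plug->C->R->F->L->G->refl->H->L'->A->R'->A->plug->A

Answer: ABEBEGCA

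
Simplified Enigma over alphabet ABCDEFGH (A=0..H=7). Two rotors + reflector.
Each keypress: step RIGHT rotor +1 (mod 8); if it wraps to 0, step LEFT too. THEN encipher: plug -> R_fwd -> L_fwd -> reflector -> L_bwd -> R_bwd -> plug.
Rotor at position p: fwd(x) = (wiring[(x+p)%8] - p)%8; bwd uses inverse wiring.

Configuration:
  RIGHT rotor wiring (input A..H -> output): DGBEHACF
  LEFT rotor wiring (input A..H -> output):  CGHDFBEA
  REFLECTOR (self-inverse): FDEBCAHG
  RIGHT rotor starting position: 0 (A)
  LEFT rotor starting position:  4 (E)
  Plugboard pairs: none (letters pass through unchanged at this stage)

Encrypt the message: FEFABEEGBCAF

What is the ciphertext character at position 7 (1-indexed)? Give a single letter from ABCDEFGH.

Char 1 ('F'): step: R->1, L=4; F->plug->F->R->B->L->F->refl->A->L'->C->R'->H->plug->H
Char 2 ('E'): step: R->2, L=4; E->plug->E->R->A->L->B->refl->D->L'->G->R'->D->plug->D
Char 3 ('F'): step: R->3, L=4; F->plug->F->R->A->L->B->refl->D->L'->G->R'->H->plug->H
Char 4 ('A'): step: R->4, L=4; A->plug->A->R->D->L->E->refl->C->L'->F->R'->G->plug->G
Char 5 ('B'): step: R->5, L=4; B->plug->B->R->F->L->C->refl->E->L'->D->R'->A->plug->A
Char 6 ('E'): step: R->6, L=4; E->plug->E->R->D->L->E->refl->C->L'->F->R'->C->plug->C
Char 7 ('E'): step: R->7, L=4; E->plug->E->R->F->L->C->refl->E->L'->D->R'->H->plug->H

H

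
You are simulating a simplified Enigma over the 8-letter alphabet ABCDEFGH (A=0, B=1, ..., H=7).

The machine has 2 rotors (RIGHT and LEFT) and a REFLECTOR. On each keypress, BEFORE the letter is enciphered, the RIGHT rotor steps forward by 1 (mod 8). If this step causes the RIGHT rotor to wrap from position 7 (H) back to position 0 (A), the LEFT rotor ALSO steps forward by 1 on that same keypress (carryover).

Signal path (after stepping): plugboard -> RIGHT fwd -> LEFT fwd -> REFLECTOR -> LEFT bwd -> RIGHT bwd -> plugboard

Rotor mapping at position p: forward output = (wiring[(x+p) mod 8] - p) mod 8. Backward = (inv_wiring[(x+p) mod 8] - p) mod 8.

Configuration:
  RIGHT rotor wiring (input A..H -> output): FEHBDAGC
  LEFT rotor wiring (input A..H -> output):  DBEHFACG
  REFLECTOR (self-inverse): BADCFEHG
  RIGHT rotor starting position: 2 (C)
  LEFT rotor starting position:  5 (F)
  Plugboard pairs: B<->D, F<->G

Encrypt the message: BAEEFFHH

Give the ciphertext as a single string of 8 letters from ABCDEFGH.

Char 1 ('B'): step: R->3, L=5; B->plug->D->R->D->L->G->refl->H->L'->F->R'->C->plug->C
Char 2 ('A'): step: R->4, L=5; A->plug->A->R->H->L->A->refl->B->L'->C->R'->C->plug->C
Char 3 ('E'): step: R->5, L=5; E->plug->E->R->H->L->A->refl->B->L'->C->R'->F->plug->G
Char 4 ('E'): step: R->6, L=5; E->plug->E->R->B->L->F->refl->E->L'->E->R'->B->plug->D
Char 5 ('F'): step: R->7, L=5; F->plug->G->R->B->L->F->refl->E->L'->E->R'->F->plug->G
Char 6 ('F'): step: R->0, L->6 (L advanced); F->plug->G->R->G->L->H->refl->G->L'->E->R'->B->plug->D
Char 7 ('H'): step: R->1, L=6; H->plug->H->R->E->L->G->refl->H->L'->G->R'->B->plug->D
Char 8 ('H'): step: R->2, L=6; H->plug->H->R->C->L->F->refl->E->L'->A->R'->F->plug->G

Answer: CCGDGDDG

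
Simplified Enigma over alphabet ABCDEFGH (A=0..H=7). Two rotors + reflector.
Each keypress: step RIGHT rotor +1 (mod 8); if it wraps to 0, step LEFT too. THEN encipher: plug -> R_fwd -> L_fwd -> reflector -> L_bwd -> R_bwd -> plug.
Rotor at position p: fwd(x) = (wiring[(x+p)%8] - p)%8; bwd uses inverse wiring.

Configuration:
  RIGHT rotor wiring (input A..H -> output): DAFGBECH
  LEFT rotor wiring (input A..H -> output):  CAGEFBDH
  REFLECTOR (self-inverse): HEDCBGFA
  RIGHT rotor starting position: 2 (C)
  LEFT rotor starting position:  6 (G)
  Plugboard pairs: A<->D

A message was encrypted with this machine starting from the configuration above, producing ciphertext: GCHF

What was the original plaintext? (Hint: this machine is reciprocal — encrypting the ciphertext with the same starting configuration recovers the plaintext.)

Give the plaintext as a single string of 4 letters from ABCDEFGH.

Answer: FFAC

Derivation:
Char 1 ('G'): step: R->3, L=6; G->plug->G->R->F->L->G->refl->F->L'->A->R'->F->plug->F
Char 2 ('C'): step: R->4, L=6; C->plug->C->R->G->L->H->refl->A->L'->E->R'->F->plug->F
Char 3 ('H'): step: R->5, L=6; H->plug->H->R->E->L->A->refl->H->L'->G->R'->D->plug->A
Char 4 ('F'): step: R->6, L=6; F->plug->F->R->A->L->F->refl->G->L'->F->R'->C->plug->C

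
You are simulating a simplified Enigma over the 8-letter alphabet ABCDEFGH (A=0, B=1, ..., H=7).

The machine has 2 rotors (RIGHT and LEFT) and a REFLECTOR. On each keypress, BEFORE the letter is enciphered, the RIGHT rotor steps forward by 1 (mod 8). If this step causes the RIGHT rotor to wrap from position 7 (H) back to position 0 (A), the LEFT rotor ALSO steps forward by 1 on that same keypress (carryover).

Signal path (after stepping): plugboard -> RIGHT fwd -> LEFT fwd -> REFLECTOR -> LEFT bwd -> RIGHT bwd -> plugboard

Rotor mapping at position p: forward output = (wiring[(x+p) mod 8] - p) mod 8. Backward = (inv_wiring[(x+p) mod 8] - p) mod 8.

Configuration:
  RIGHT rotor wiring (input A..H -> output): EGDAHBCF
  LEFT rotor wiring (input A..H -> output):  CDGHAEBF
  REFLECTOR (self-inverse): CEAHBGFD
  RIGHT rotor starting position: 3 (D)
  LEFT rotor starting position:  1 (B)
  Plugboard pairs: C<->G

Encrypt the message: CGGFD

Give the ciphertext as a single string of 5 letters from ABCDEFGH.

Char 1 ('C'): step: R->4, L=1; C->plug->G->R->H->L->B->refl->E->L'->G->R'->C->plug->G
Char 2 ('G'): step: R->5, L=1; G->plug->C->R->A->L->C->refl->A->L'->F->R'->B->plug->B
Char 3 ('G'): step: R->6, L=1; G->plug->C->R->G->L->E->refl->B->L'->H->R'->B->plug->B
Char 4 ('F'): step: R->7, L=1; F->plug->F->R->A->L->C->refl->A->L'->F->R'->B->plug->B
Char 5 ('D'): step: R->0, L->2 (L advanced); D->plug->D->R->A->L->E->refl->B->L'->H->R'->E->plug->E

Answer: GBBBE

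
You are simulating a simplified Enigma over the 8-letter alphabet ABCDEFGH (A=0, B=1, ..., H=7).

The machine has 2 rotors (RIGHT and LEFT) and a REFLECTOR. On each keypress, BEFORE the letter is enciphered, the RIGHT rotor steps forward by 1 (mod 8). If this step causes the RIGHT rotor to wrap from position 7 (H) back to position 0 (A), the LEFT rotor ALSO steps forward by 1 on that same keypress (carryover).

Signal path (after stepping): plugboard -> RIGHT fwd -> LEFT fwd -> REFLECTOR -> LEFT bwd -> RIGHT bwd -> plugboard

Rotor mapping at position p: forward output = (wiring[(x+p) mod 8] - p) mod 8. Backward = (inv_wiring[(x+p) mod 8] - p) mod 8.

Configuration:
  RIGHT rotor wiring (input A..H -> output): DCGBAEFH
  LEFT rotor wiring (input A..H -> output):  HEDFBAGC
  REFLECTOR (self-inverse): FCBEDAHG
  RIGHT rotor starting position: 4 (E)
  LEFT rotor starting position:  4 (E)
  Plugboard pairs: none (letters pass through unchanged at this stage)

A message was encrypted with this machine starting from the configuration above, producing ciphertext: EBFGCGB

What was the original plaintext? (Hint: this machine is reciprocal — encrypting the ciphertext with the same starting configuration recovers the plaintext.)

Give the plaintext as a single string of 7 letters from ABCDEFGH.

Char 1 ('E'): step: R->5, L=4; E->plug->E->R->F->L->A->refl->F->L'->A->R'->B->plug->B
Char 2 ('B'): step: R->6, L=4; B->plug->B->R->B->L->E->refl->D->L'->E->R'->D->plug->D
Char 3 ('F'): step: R->7, L=4; F->plug->F->R->B->L->E->refl->D->L'->E->R'->B->plug->B
Char 4 ('G'): step: R->0, L->5 (L advanced); G->plug->G->R->F->L->G->refl->H->L'->E->R'->F->plug->F
Char 5 ('C'): step: R->1, L=5; C->plug->C->R->A->L->D->refl->E->L'->H->R'->D->plug->D
Char 6 ('G'): step: R->2, L=5; G->plug->G->R->B->L->B->refl->C->L'->D->R'->E->plug->E
Char 7 ('B'): step: R->3, L=5; B->plug->B->R->F->L->G->refl->H->L'->E->R'->E->plug->E

Answer: BDBFDEE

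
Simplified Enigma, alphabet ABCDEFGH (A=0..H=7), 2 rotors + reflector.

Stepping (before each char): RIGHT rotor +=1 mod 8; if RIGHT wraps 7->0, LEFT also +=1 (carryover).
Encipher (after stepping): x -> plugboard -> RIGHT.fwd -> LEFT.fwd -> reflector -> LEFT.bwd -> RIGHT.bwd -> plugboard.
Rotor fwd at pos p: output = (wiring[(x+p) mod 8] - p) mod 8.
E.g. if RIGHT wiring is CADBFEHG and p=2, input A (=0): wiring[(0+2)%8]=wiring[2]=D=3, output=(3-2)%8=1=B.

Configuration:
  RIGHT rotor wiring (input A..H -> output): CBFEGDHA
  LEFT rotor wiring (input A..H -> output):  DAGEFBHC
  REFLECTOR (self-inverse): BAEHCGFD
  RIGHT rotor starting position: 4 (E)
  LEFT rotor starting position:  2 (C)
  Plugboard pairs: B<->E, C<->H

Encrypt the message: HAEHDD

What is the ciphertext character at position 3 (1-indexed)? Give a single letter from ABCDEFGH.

Char 1 ('H'): step: R->5, L=2; H->plug->C->R->D->L->H->refl->D->L'->C->R'->B->plug->E
Char 2 ('A'): step: R->6, L=2; A->plug->A->R->B->L->C->refl->E->L'->A->R'->G->plug->G
Char 3 ('E'): step: R->7, L=2; E->plug->B->R->D->L->H->refl->D->L'->C->R'->C->plug->H

H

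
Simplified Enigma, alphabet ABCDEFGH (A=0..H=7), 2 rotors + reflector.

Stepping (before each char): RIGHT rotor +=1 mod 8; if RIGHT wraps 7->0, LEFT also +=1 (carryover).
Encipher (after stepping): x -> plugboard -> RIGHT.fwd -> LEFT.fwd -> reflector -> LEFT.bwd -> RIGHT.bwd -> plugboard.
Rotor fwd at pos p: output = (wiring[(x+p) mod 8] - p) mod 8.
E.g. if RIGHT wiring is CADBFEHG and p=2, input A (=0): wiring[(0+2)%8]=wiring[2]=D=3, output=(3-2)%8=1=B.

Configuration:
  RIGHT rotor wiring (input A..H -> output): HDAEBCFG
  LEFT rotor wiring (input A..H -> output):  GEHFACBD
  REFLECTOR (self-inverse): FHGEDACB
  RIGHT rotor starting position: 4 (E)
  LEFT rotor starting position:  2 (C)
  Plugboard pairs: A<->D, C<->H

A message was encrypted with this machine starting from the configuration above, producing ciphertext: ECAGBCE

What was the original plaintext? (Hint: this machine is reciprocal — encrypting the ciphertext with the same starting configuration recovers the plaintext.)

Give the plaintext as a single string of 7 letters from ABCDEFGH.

Char 1 ('E'): step: R->5, L=2; E->plug->E->R->G->L->E->refl->D->L'->B->R'->C->plug->H
Char 2 ('C'): step: R->6, L=2; C->plug->H->R->E->L->H->refl->B->L'->F->R'->D->plug->A
Char 3 ('A'): step: R->7, L=2; A->plug->D->R->B->L->D->refl->E->L'->G->R'->H->plug->C
Char 4 ('G'): step: R->0, L->3 (L advanced); G->plug->G->R->F->L->D->refl->E->L'->H->R'->A->plug->D
Char 5 ('B'): step: R->1, L=3; B->plug->B->R->H->L->E->refl->D->L'->F->R'->G->plug->G
Char 6 ('C'): step: R->2, L=3; C->plug->H->R->B->L->F->refl->A->L'->E->R'->F->plug->F
Char 7 ('E'): step: R->3, L=3; E->plug->E->R->D->L->G->refl->C->L'->A->R'->G->plug->G

Answer: HACDGFG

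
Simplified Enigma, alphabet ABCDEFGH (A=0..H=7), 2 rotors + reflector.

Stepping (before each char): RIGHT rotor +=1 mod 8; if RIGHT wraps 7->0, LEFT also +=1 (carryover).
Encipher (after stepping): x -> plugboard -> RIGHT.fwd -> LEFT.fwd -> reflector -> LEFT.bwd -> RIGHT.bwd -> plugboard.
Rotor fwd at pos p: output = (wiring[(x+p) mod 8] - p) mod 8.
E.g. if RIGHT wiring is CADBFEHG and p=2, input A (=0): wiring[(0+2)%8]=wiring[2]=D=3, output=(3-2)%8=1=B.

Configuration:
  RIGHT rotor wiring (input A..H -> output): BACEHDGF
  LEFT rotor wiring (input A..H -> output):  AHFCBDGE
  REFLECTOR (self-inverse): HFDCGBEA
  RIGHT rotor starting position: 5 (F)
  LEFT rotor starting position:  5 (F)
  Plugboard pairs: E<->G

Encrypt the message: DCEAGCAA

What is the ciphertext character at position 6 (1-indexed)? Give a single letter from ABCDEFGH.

Char 1 ('D'): step: R->6, L=5; D->plug->D->R->C->L->H->refl->A->L'->F->R'->H->plug->H
Char 2 ('C'): step: R->7, L=5; C->plug->C->R->B->L->B->refl->F->L'->G->R'->A->plug->A
Char 3 ('E'): step: R->0, L->6 (L advanced); E->plug->G->R->G->L->D->refl->C->L'->C->R'->C->plug->C
Char 4 ('A'): step: R->1, L=6; A->plug->A->R->H->L->F->refl->B->L'->D->R'->C->plug->C
Char 5 ('G'): step: R->2, L=6; G->plug->E->R->E->L->H->refl->A->L'->A->R'->A->plug->A
Char 6 ('C'): step: R->3, L=6; C->plug->C->R->A->L->A->refl->H->L'->E->R'->B->plug->B

B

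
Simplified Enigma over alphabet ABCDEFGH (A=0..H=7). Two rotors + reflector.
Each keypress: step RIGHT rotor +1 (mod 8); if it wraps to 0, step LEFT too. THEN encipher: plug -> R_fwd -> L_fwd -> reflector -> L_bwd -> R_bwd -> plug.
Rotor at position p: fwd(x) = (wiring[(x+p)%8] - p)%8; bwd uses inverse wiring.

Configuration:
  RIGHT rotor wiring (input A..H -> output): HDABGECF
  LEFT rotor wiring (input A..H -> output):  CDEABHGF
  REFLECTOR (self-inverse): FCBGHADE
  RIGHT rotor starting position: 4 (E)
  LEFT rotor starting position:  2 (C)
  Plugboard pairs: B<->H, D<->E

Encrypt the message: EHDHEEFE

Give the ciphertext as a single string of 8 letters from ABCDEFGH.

Char 1 ('E'): step: R->5, L=2; E->plug->D->R->C->L->H->refl->E->L'->E->R'->G->plug->G
Char 2 ('H'): step: R->6, L=2; H->plug->B->R->H->L->B->refl->C->L'->A->R'->G->plug->G
Char 3 ('D'): step: R->7, L=2; D->plug->E->R->C->L->H->refl->E->L'->E->R'->C->plug->C
Char 4 ('H'): step: R->0, L->3 (L advanced); H->plug->B->R->D->L->D->refl->G->L'->B->R'->D->plug->E
Char 5 ('E'): step: R->1, L=3; E->plug->D->R->F->L->H->refl->E->L'->C->R'->A->plug->A
Char 6 ('E'): step: R->2, L=3; E->plug->D->R->C->L->E->refl->H->L'->F->R'->G->plug->G
Char 7 ('F'): step: R->3, L=3; F->plug->F->R->E->L->C->refl->B->L'->H->R'->D->plug->E
Char 8 ('E'): step: R->4, L=3; E->plug->D->R->B->L->G->refl->D->L'->D->R'->E->plug->D

Answer: GGCEAGED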